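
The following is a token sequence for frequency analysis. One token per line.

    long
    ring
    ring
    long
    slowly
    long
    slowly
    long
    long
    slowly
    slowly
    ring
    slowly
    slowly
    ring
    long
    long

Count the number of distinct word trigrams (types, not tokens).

17 tokens → 15 trigram windows in total.
Repeated trigrams (each contributes count−1 duplicates):
  long slowly long: 2
  slowly slowly ring: 2
2 duplicate windows → 15 − 2 = 13 distinct.

13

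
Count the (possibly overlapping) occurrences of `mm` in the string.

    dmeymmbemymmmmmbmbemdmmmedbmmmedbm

9

Sliding a length-2 window over the 34 characters (33 positions):
  position 5–6: mm
  position 11–12: mm
  position 12–13: mm
  position 13–14: mm
  position 14–15: mm
  position 22–23: mm
  position 23–24: mm
  position 28–29: mm
  position 29–30: mm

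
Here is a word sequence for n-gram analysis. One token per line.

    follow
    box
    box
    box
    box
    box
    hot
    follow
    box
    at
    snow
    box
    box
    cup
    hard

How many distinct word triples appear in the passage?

15 tokens → 13 trigram windows in total.
Repeated trigrams (each contributes count−1 duplicates):
  box box box: 3
2 duplicate windows → 13 − 2 = 11 distinct.

11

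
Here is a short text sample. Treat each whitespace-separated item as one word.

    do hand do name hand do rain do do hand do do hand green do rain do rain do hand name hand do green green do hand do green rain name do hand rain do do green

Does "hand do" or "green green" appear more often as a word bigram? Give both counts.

"hand do": 5 occurrences
"green green": 1 occurrence

"hand do" (5 vs 1)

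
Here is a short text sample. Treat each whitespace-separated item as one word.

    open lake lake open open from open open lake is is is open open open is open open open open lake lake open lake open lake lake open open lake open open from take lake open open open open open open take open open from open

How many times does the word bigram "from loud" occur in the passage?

Scanning the 45 overlapping bigram windows for "from loud":
  (none found)

0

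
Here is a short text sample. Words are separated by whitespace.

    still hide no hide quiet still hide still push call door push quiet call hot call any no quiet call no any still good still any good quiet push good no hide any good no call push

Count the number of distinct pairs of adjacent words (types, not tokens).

31

37 tokens → 36 bigram windows in total.
Repeated bigrams (each contributes count−1 duplicates):
  any good: 2
  good no: 2
  no hide: 2
  quiet call: 2
  still hide: 2
5 duplicate windows → 36 − 5 = 31 distinct.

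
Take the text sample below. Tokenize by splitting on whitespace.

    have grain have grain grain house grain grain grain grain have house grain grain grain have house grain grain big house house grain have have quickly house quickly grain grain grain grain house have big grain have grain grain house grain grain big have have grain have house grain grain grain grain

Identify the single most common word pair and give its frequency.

Bigram frequencies (highest first):
  grain grain: 15
  grain have: 6
  house grain: 6
  have grain: 4
  grain house: 3
  have house: 3
  … (12 more, each ≤ 2)

"grain grain", 15 times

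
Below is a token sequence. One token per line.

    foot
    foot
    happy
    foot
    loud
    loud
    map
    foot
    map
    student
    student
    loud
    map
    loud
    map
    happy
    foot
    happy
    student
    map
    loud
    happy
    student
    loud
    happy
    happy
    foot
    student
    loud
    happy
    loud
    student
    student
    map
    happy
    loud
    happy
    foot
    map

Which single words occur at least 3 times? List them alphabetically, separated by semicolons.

foot; happy; loud; map; student

Unigram counts meeting the condition (at least 3 times):
  foot: 7
  happy: 9
  loud: 9
  map: 7
  student: 7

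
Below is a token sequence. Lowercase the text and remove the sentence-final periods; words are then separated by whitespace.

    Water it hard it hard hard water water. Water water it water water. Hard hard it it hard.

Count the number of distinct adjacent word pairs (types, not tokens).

18 tokens → 17 bigram windows in total.
Repeated bigrams (each contributes count−1 duplicates):
  water water: 4
  it hard: 3
  hard hard: 2
  hard it: 2
  water it: 2
8 duplicate windows → 17 − 8 = 9 distinct.

9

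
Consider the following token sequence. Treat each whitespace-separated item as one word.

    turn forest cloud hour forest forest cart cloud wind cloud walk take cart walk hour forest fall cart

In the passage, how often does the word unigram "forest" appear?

Scanning the 18 tokens for "forest":
  position 2: forest
  position 5: forest
  position 6: forest
  position 16: forest

4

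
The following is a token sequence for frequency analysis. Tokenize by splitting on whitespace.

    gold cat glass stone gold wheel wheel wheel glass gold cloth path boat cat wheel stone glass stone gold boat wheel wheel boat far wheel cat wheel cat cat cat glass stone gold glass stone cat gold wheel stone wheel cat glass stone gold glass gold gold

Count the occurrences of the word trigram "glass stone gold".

Scanning the 45 overlapping trigram windows for "glass stone gold":
  position 3–5: glass stone gold
  position 17–19: glass stone gold
  position 31–33: glass stone gold
  position 42–44: glass stone gold

4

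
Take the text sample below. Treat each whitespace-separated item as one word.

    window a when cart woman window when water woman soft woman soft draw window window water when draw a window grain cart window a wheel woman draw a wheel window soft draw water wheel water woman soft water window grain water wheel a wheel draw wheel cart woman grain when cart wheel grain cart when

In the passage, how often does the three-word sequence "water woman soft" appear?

Scanning the 53 overlapping trigram windows for "water woman soft":
  position 8–10: water woman soft
  position 35–37: water woman soft

2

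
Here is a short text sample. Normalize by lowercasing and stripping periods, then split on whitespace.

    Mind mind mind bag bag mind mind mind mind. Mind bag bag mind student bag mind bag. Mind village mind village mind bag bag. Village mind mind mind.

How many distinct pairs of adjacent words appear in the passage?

28 tokens → 27 bigram windows in total.
Repeated bigrams (each contributes count−1 duplicates):
  mind mind: 8
  bag mind: 4
  mind bag: 4
  bag bag: 3
  village mind: 3
  mind village: 2
18 duplicate windows → 27 − 18 = 9 distinct.

9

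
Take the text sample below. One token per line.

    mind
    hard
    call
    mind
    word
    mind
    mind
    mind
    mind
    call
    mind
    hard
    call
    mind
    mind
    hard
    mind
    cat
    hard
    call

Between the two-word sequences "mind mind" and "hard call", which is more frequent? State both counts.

"mind mind": 4 occurrences
"hard call": 3 occurrences

"mind mind" (4 vs 3)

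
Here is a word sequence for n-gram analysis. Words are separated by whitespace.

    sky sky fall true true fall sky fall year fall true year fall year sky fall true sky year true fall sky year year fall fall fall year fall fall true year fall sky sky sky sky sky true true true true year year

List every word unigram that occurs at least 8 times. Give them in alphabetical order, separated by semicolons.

Unigram counts meeting the condition (at least 8 times):
  fall: 13
  sky: 11
  true: 10
  year: 10

fall; sky; true; year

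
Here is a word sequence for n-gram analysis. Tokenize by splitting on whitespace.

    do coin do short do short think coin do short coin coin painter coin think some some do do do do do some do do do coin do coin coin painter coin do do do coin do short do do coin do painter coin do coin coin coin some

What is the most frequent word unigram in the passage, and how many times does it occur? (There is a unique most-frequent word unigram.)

Unigram frequencies (highest first):
  do: 21
  coin: 15
  short: 4
  some: 4
  painter: 3
  think: 2

"do", 21 times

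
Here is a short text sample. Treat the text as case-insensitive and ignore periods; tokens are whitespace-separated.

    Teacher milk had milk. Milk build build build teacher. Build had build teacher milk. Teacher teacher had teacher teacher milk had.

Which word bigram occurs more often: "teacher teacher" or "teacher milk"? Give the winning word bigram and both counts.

"teacher teacher": 2 occurrences
"teacher milk": 3 occurrences

"teacher milk" (3 vs 2)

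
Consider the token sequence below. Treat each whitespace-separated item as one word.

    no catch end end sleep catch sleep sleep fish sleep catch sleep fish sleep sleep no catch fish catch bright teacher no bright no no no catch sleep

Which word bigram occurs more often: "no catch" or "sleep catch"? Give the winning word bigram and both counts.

"no catch" (3 vs 2)

"no catch": 3 occurrences
"sleep catch": 2 occurrences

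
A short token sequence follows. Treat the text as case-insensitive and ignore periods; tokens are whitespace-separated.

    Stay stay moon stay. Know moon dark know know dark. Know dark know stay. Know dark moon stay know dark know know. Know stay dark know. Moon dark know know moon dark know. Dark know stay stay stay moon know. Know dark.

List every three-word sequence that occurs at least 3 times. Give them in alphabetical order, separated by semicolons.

Trigram counts meeting the condition (at least 3 times):
  dark know know: 3
  know dark know: 4
  know moon dark: 3
  moon dark know: 3

dark know know; know dark know; know moon dark; moon dark know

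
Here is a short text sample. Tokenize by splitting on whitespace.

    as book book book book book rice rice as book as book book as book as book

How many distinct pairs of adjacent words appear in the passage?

17 tokens → 16 bigram windows in total.
Repeated bigrams (each contributes count−1 duplicates):
  as book: 5
  book book: 5
  book as: 3
10 duplicate windows → 16 − 10 = 6 distinct.

6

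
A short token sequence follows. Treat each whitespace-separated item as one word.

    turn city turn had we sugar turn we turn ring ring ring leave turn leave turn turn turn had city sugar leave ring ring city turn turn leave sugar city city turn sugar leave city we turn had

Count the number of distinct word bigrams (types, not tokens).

25

38 tokens → 37 bigram windows in total.
Repeated bigrams (each contributes count−1 duplicates):
  city turn: 3
  ring ring: 3
  turn had: 3
  turn turn: 3
  leave turn: 2
  sugar leave: 2
  turn leave: 2
  we turn: 2
12 duplicate windows → 37 − 12 = 25 distinct.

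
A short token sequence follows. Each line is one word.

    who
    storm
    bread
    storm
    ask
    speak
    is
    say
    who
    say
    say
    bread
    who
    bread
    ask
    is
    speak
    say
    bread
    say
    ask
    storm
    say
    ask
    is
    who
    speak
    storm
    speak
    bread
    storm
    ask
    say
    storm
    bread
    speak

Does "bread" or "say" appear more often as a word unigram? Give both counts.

"bread": 6 occurrences
"say": 7 occurrences

"say" (7 vs 6)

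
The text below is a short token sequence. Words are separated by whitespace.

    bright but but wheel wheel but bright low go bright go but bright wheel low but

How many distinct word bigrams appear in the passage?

16 tokens → 15 bigram windows in total.
Repeated bigrams (each contributes count−1 duplicates):
  but bright: 2
1 duplicate windows → 15 − 1 = 14 distinct.

14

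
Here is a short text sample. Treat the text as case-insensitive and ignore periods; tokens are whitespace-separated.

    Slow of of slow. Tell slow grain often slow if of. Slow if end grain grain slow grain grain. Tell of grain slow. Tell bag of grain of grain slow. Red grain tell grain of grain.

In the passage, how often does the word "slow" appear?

Scanning the 36 tokens for "slow":
  position 1: slow
  position 4: slow
  position 6: slow
  position 9: slow
  position 12: slow
  position 17: slow
  position 23: slow
  position 30: slow

8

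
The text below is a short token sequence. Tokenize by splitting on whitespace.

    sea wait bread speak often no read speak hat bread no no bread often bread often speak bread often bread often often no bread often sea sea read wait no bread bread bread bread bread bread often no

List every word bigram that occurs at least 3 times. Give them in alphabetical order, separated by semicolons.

Bigram counts meeting the condition (at least 3 times):
  bread bread: 5
  bread often: 6
  no bread: 3
  often no: 3

bread bread; bread often; no bread; often no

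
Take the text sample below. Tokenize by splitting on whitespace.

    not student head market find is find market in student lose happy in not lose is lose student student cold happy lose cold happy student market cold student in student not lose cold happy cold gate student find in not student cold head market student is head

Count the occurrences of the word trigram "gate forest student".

Scanning the 45 overlapping trigram windows for "gate forest student":
  (none found)

0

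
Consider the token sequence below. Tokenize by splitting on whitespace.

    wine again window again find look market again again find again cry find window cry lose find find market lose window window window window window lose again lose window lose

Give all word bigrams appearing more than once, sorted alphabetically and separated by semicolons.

Bigram counts meeting the condition (more than once):
  again find: 2
  lose window: 2
  window lose: 2
  window window: 4

again find; lose window; window lose; window window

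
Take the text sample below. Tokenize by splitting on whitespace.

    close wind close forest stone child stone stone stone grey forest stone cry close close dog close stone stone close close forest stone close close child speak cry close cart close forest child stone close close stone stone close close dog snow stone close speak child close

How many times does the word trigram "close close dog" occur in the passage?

2

Scanning the 45 overlapping trigram windows for "close close dog":
  position 14–16: close close dog
  position 39–41: close close dog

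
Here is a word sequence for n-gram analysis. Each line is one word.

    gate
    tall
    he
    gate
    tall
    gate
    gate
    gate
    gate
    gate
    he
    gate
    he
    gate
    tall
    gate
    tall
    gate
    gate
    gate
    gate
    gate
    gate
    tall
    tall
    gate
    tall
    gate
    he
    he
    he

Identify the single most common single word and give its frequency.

Unigram frequencies (highest first):
  gate: 18
  tall: 7
  he: 6

"gate", 18 times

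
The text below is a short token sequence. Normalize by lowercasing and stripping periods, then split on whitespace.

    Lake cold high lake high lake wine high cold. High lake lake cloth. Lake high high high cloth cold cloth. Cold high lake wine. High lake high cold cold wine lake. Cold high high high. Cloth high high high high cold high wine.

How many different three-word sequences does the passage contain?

43 tokens → 41 trigram windows in total.
Repeated trigrams (each contributes count−1 duplicates):
  high high high: 4
  cold high lake: 3
  high cold high: 2
  high high cloth: 2
  high lake high: 2
  high lake wine: 2
  lake cold high: 2
  lake wine high: 2
11 duplicate windows → 41 − 11 = 30 distinct.

30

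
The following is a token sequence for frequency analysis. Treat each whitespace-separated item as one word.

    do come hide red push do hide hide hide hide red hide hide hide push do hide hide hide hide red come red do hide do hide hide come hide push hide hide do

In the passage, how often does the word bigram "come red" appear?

Scanning the 33 overlapping bigram windows for "come red":
  position 22–23: come red

1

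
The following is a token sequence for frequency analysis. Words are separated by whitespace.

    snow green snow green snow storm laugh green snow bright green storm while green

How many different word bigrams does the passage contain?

10

14 tokens → 13 bigram windows in total.
Repeated bigrams (each contributes count−1 duplicates):
  green snow: 3
  snow green: 2
3 duplicate windows → 13 − 3 = 10 distinct.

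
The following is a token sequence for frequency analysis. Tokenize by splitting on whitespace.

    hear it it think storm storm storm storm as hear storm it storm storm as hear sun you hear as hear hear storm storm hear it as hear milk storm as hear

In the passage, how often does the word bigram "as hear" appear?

5

Scanning the 31 overlapping bigram windows for "as hear":
  position 9–10: as hear
  position 15–16: as hear
  position 20–21: as hear
  position 27–28: as hear
  position 31–32: as hear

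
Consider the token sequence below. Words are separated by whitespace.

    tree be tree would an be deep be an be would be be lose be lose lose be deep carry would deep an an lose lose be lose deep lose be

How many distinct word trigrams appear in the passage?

31 tokens → 29 trigram windows in total.
Repeated trigrams (each contributes count−1 duplicates):
  lose be lose: 2
  lose lose be: 2
2 duplicate windows → 29 − 2 = 27 distinct.

27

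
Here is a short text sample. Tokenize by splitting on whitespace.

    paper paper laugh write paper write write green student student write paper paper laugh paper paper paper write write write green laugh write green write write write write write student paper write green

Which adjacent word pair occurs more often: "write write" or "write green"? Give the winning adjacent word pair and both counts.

"write write": 7 occurrences
"write green": 4 occurrences

"write write" (7 vs 4)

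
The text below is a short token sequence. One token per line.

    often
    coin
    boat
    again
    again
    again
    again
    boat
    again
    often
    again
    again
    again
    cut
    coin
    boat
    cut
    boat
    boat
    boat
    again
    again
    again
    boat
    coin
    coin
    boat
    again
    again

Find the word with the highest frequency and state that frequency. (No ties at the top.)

Unigram frequencies (highest first):
  again: 13
  boat: 8
  coin: 4
  often: 2
  cut: 2

"again", 13 times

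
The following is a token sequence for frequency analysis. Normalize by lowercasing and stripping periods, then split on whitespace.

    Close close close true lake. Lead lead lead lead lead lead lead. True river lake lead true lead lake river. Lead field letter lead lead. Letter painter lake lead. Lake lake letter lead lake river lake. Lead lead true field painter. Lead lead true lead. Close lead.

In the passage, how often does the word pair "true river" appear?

Scanning the 46 overlapping bigram windows for "true river":
  position 13–14: true river

1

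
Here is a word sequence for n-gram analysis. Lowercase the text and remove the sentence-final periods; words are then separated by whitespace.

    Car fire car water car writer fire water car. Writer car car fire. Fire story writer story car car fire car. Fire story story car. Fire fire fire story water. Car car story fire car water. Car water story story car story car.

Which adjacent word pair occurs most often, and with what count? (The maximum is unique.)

"car fire", 5 times

Bigram frequencies (highest first):
  car fire: 5
  water car: 4
  story car: 4
  fire car: 3
  car water: 3
  car car: 3
  … (13 more, each ≤ 3)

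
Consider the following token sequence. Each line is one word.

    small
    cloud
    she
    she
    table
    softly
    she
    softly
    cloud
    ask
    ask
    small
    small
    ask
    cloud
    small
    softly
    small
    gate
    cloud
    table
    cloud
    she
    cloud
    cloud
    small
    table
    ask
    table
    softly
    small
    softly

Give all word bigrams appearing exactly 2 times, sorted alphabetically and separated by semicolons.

cloud she; cloud small; small softly; softly small; table softly

Bigram counts meeting the condition (exactly 2 times):
  cloud she: 2
  cloud small: 2
  small softly: 2
  softly small: 2
  table softly: 2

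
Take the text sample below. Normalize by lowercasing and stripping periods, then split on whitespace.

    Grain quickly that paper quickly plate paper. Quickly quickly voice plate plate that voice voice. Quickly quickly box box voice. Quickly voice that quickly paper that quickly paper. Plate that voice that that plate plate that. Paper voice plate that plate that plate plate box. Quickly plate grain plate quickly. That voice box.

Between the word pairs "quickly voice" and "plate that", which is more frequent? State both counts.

"plate that" (5 vs 2)

"quickly voice": 2 occurrences
"plate that": 5 occurrences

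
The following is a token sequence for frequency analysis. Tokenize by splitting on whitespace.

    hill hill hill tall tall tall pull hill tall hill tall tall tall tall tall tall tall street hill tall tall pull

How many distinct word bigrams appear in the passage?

22 tokens → 21 bigram windows in total.
Repeated bigrams (each contributes count−1 duplicates):
  tall tall: 9
  hill tall: 4
  hill hill: 2
  tall pull: 2
13 duplicate windows → 21 − 13 = 8 distinct.

8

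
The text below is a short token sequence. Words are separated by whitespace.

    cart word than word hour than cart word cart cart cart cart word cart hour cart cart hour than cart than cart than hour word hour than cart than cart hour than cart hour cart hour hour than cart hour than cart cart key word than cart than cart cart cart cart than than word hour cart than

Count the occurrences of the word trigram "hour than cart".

6

Scanning the 56 overlapping trigram windows for "hour than cart":
  position 5–7: hour than cart
  position 18–20: hour than cart
  position 26–28: hour than cart
  position 31–33: hour than cart
  position 37–39: hour than cart
  position 40–42: hour than cart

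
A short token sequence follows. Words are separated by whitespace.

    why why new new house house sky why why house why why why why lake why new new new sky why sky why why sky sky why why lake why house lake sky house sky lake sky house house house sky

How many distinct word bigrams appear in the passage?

18

41 tokens → 40 bigram windows in total.
Repeated bigrams (each contributes count−1 duplicates):
  why why: 7
  sky why: 4
  house house: 3
  house sky: 3
  new new: 3
  lake sky: 2
  lake why: 2
  sky house: 2
  … (4 more repeated)
22 duplicate windows → 40 − 22 = 18 distinct.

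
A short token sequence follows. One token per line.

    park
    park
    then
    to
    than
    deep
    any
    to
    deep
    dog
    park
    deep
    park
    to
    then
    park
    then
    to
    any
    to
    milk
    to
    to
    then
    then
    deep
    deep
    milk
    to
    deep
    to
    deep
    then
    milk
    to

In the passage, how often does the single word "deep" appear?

Scanning the 35 tokens for "deep":
  position 6: deep
  position 9: deep
  position 12: deep
  position 26: deep
  position 27: deep
  position 30: deep
  position 32: deep

7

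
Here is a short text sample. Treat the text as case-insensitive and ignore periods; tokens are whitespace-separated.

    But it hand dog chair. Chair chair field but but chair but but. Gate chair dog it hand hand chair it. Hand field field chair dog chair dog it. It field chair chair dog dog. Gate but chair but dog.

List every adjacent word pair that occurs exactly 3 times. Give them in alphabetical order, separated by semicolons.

Bigram counts meeting the condition (exactly 3 times):
  chair chair: 3
  it hand: 3

chair chair; it hand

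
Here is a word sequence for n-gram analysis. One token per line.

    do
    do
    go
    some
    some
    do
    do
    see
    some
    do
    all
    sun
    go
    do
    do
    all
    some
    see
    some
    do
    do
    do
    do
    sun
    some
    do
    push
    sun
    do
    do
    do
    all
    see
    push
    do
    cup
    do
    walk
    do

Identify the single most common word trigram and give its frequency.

"do do do", 3 times

Trigram frequencies (highest first):
  do do do: 3
  some do do: 2
  see some do: 2
  do do all: 2
  do do go: 1
  do go some: 1
  … (26 more, each ≤ 1)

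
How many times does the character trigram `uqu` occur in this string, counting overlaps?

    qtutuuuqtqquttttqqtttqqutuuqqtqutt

Sliding a length-3 window over the 34 characters (32 positions):
  (no match at any position)

0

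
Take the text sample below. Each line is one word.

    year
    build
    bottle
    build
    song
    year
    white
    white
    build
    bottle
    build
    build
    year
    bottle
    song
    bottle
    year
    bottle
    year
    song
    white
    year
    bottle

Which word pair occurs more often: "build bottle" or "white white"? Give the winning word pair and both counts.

"build bottle" (2 vs 1)

"build bottle": 2 occurrences
"white white": 1 occurrence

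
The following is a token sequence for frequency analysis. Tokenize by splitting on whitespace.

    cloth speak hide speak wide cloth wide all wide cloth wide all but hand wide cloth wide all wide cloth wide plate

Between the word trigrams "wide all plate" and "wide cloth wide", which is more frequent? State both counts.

"wide cloth wide" (4 vs 0)

"wide all plate": 0 occurrences
"wide cloth wide": 4 occurrences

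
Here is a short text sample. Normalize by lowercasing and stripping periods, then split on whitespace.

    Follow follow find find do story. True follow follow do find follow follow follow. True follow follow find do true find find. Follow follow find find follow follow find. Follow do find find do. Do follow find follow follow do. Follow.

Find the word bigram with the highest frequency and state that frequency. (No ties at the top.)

"follow follow", 8 times

Bigram frequencies (highest first):
  follow follow: 8
  follow find: 5
  find follow: 5
  find find: 4
  find do: 3
  follow do: 3
  … (9 more, each ≤ 2)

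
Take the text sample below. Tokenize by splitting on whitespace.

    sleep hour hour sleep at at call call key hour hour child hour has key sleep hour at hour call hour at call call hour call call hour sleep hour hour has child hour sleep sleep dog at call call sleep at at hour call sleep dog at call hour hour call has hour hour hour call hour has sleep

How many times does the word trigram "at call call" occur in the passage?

Scanning the 58 overlapping trigram windows for "at call call":
  position 6–8: at call call
  position 22–24: at call call
  position 38–40: at call call

3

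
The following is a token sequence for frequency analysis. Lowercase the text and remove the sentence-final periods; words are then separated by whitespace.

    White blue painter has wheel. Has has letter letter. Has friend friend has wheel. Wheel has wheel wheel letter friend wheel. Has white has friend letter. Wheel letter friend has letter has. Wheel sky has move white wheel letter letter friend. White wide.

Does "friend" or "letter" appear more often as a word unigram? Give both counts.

"friend": 6 occurrences
"letter": 8 occurrences

"letter" (8 vs 6)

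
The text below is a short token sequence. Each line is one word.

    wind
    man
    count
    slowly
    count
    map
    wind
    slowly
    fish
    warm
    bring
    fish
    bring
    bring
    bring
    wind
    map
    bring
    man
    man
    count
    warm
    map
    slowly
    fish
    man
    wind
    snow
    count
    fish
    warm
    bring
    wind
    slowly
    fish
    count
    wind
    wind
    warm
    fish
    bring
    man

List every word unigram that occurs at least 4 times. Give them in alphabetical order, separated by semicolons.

Unigram counts meeting the condition (at least 4 times):
  bring: 7
  count: 5
  fish: 6
  man: 5
  slowly: 4
  warm: 4
  wind: 7

bring; count; fish; man; slowly; warm; wind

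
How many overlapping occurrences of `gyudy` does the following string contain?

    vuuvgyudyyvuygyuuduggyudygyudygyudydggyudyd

Sliding a length-5 window over the 43 characters (39 positions):
  position 5–9: gyudy
  position 21–25: gyudy
  position 26–30: gyudy
  position 31–35: gyudy
  position 38–42: gyudy

5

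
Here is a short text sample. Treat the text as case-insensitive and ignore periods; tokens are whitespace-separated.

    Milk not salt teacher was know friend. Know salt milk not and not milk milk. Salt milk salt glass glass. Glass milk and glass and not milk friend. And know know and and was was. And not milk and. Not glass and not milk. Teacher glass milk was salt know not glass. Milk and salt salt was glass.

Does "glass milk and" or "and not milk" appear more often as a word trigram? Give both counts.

"glass milk and": 2 occurrences
"and not milk": 4 occurrences

"and not milk" (4 vs 2)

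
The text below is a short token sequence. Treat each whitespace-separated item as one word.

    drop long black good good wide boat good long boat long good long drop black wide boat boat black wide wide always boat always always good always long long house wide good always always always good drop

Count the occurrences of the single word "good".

Scanning the 37 tokens for "good":
  position 4: good
  position 5: good
  position 8: good
  position 12: good
  position 26: good
  position 32: good
  position 36: good

7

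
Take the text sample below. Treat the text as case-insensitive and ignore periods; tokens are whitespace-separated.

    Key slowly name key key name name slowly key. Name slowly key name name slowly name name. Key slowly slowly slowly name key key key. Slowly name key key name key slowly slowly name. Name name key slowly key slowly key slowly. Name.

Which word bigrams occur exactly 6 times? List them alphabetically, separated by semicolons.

name key; slowly name

Bigram counts meeting the condition (exactly 6 times):
  name key: 6
  slowly name: 6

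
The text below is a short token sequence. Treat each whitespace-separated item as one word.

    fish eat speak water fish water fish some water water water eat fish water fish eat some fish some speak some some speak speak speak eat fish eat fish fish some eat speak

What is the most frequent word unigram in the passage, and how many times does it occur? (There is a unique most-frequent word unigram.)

Unigram frequencies (highest first):
  fish: 9
  eat: 6
  speak: 6
  water: 6
  some: 6

"fish", 9 times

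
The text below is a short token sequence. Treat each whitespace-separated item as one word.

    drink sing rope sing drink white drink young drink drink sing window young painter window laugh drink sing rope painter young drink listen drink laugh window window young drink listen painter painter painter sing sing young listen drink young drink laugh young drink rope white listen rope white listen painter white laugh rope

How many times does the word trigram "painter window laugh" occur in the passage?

1

Scanning the 51 overlapping trigram windows for "painter window laugh":
  position 14–16: painter window laugh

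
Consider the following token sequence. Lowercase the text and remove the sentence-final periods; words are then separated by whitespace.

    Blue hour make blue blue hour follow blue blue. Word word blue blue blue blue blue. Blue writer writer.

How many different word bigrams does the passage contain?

19 tokens → 18 bigram windows in total.
Repeated bigrams (each contributes count−1 duplicates):
  blue blue: 7
  blue hour: 2
7 duplicate windows → 18 − 7 = 11 distinct.

11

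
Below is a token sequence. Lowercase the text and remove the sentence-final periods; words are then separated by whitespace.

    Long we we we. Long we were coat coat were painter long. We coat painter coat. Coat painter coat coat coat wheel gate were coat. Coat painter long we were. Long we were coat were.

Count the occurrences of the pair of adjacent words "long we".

Scanning the 34 overlapping bigram windows for "long we":
  position 1–2: long we
  position 5–6: long we
  position 12–13: long we
  position 28–29: long we
  position 31–32: long we

5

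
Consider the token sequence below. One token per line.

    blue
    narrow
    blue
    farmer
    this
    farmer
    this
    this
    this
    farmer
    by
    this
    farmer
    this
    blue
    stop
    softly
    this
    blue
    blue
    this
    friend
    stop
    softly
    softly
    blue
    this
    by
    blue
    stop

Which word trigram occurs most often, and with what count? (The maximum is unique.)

Trigram frequencies (highest first):
  this farmer this: 2
  blue narrow blue: 1
  narrow blue farmer: 1
  blue farmer this: 1
  farmer this farmer: 1
  farmer this this: 1
  … (21 more, each ≤ 1)

"this farmer this", 2 times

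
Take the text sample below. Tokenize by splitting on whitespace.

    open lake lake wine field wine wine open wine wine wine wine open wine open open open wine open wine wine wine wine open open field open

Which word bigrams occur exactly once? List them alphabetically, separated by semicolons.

Bigram counts meeting the condition (exactly once):
  field open: 1
  field wine: 1
  lake lake: 1
  lake wine: 1
  open field: 1
  open lake: 1
  wine field: 1

field open; field wine; lake lake; lake wine; open field; open lake; wine field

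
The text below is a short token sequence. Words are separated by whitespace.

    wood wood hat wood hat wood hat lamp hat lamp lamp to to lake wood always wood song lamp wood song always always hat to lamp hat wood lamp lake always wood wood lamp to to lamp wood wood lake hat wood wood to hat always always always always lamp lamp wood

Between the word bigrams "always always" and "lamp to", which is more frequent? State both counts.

"always always" (4 vs 2)

"always always": 4 occurrences
"lamp to": 2 occurrences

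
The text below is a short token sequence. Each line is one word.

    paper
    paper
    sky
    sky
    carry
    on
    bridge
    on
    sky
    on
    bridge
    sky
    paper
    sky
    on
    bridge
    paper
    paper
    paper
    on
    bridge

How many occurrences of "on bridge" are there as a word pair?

4

Scanning the 20 overlapping bigram windows for "on bridge":
  position 6–7: on bridge
  position 10–11: on bridge
  position 15–16: on bridge
  position 20–21: on bridge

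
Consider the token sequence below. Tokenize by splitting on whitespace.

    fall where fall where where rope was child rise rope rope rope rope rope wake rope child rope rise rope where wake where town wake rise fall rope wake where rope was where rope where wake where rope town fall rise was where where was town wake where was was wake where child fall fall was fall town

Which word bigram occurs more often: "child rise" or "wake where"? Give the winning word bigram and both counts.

"child rise": 1 occurrence
"wake where": 5 occurrences

"wake where" (5 vs 1)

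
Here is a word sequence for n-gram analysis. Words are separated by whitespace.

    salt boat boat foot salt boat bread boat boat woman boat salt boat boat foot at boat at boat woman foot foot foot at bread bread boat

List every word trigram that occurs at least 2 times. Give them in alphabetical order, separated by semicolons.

boat boat foot; salt boat boat

Trigram counts meeting the condition (at least 2 times):
  boat boat foot: 2
  salt boat boat: 2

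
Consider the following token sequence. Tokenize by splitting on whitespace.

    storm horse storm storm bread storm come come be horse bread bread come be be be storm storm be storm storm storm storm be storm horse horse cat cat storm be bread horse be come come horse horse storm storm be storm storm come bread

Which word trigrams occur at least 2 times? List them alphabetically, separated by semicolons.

be storm storm; horse storm storm; storm be storm; storm storm be; storm storm storm

Trigram counts meeting the condition (at least 2 times):
  be storm storm: 3
  horse storm storm: 2
  storm be storm: 3
  storm storm be: 3
  storm storm storm: 2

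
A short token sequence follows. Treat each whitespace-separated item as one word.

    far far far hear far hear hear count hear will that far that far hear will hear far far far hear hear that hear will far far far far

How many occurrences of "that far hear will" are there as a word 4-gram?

1

Scanning the 26 overlapping 4-gram windows for "that far hear will":
  position 13–16: that far hear will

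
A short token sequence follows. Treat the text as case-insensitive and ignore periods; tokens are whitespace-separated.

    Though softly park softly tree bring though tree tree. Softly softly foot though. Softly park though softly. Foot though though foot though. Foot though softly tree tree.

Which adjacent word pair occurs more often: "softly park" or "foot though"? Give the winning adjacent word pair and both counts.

"softly park": 2 occurrences
"foot though": 4 occurrences

"foot though" (4 vs 2)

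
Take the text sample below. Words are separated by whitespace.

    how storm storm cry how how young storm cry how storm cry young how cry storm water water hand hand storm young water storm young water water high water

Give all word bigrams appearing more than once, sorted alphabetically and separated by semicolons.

Bigram counts meeting the condition (more than once):
  cry how: 2
  how storm: 2
  storm cry: 3
  storm young: 2
  water water: 2
  young water: 2

cry how; how storm; storm cry; storm young; water water; young water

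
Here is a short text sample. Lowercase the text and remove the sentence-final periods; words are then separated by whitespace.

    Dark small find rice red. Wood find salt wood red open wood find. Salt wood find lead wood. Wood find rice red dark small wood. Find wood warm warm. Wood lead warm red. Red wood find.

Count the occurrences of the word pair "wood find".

6

Scanning the 35 overlapping bigram windows for "wood find":
  position 6–7: wood find
  position 12–13: wood find
  position 15–16: wood find
  position 19–20: wood find
  position 25–26: wood find
  position 35–36: wood find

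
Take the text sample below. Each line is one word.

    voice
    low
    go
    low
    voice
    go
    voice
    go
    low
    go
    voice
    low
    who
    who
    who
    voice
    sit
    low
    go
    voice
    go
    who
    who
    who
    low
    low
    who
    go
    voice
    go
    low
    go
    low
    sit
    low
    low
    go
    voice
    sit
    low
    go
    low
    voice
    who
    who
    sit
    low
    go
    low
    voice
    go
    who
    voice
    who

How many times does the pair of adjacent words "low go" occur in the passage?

Scanning the 53 overlapping bigram windows for "low go":
  position 2–3: low go
  position 9–10: low go
  position 18–19: low go
  position 31–32: low go
  position 36–37: low go
  position 40–41: low go
  position 47–48: low go

7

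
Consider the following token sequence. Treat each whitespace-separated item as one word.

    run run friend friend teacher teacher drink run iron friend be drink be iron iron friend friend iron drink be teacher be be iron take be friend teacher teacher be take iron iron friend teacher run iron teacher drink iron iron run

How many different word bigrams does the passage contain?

28

42 tokens → 41 bigram windows in total.
Repeated bigrams (each contributes count−1 duplicates):
  friend teacher: 3
  iron friend: 3
  iron iron: 3
  be iron: 2
  drink be: 2
  friend friend: 2
  run iron: 2
  teacher be: 2
  … (2 more repeated)
13 duplicate windows → 41 − 13 = 28 distinct.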